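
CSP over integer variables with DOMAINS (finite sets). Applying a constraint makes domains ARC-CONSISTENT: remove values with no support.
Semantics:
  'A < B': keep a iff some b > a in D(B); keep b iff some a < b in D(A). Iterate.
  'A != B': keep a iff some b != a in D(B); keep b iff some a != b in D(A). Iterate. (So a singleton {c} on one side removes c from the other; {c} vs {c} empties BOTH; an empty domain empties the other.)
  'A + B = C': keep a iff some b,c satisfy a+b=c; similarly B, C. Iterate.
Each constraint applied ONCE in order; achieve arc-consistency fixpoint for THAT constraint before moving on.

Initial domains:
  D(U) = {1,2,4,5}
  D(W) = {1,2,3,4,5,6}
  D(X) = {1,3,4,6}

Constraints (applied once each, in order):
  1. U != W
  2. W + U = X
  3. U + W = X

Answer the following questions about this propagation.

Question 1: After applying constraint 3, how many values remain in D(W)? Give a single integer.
Constraint 1 (U != W) on D(U)={1,2,4,5} D(W)={1,2,3,4,5,6}: no change
Constraint 2 (W + U = X) on D(W)={1,2,3,4,5,6} D(U)={1,2,4,5} D(X)={1,3,4,6}: W {1,2,3,4,5,6}->{1,2,3,4,5}; X {1,3,4,6}->{3,4,6}
Constraint 3 (U + W = X) on D(U)={1,2,4,5} D(W)={1,2,3,4,5} D(X)={3,4,6}: no change
So after constraint 3: D(W)={1,2,3,4,5}, size = 5

Answer: 5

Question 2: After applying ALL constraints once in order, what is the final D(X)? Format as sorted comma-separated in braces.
Constraint 1 (U != W) on D(U)={1,2,4,5} D(W)={1,2,3,4,5,6}: no change
Constraint 2 (W + U = X) on D(W)={1,2,3,4,5,6} D(U)={1,2,4,5} D(X)={1,3,4,6}: W {1,2,3,4,5,6}->{1,2,3,4,5}; X {1,3,4,6}->{3,4,6}
Constraint 3 (U + W = X) on D(U)={1,2,4,5} D(W)={1,2,3,4,5} D(X)={3,4,6}: no change
So after all 3 constraints: D(X) = {3,4,6}

Answer: {3,4,6}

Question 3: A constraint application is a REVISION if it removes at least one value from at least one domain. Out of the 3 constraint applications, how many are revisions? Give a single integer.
Constraint 1 (U != W) on D(U)={1,2,4,5} D(W)={1,2,3,4,5,6}: no change => not a revision
Constraint 2 (W + U = X) on D(W)={1,2,3,4,5,6} D(U)={1,2,4,5} D(X)={1,3,4,6}: W {1,2,3,4,5,6}->{1,2,3,4,5}; X {1,3,4,6}->{3,4,6} => REVISION
Constraint 3 (U + W = X) on D(U)={1,2,4,5} D(W)={1,2,3,4,5} D(X)={3,4,6}: no change => not a revision
Total revisions = 1

Answer: 1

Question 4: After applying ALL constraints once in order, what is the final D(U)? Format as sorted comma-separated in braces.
Answer: {1,2,4,5}

Derivation:
Constraint 1 (U != W) on D(U)={1,2,4,5} D(W)={1,2,3,4,5,6}: no change
Constraint 2 (W + U = X) on D(W)={1,2,3,4,5,6} D(U)={1,2,4,5} D(X)={1,3,4,6}: W {1,2,3,4,5,6}->{1,2,3,4,5}; X {1,3,4,6}->{3,4,6}
Constraint 3 (U + W = X) on D(U)={1,2,4,5} D(W)={1,2,3,4,5} D(X)={3,4,6}: no change
So after all 3 constraints: D(U) = {1,2,4,5}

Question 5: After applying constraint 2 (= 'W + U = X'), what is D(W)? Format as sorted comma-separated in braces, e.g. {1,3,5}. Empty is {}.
Answer: {1,2,3,4,5}

Derivation:
Constraint 1 (U != W) on D(U)={1,2,4,5} D(W)={1,2,3,4,5,6}: no change
Constraint 2 (W + U = X) on D(W)={1,2,3,4,5,6} D(U)={1,2,4,5} D(X)={1,3,4,6}: W {1,2,3,4,5,6}->{1,2,3,4,5}; X {1,3,4,6}->{3,4,6}
So after constraint 2: D(W) = {1,2,3,4,5}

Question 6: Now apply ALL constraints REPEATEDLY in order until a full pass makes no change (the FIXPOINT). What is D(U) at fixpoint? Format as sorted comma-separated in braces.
pass 0 (initial): D(U)={1,2,4,5}
pass 1: W {1,2,3,4,5,6}->{1,2,3,4,5}; X {1,3,4,6}->{3,4,6}
pass 2: no change
Fixpoint after 2 passes: D(U) = {1,2,4,5}

Answer: {1,2,4,5}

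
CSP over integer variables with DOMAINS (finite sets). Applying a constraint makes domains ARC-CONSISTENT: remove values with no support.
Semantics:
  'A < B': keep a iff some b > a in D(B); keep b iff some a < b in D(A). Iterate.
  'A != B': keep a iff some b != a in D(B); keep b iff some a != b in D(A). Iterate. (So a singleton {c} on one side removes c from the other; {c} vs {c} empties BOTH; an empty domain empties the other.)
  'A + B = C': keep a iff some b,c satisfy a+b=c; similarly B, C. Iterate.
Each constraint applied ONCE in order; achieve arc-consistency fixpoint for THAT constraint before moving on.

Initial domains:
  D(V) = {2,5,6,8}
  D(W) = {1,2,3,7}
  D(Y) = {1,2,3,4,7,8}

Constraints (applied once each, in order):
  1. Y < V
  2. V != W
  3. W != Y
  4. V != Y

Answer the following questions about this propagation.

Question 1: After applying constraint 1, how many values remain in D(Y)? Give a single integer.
Answer: 5

Derivation:
Constraint 1 (Y < V) on D(Y)={1,2,3,4,7,8} D(V)={2,5,6,8}: Y {1,2,3,4,7,8}->{1,2,3,4,7}
So after constraint 1: D(Y)={1,2,3,4,7}, size = 5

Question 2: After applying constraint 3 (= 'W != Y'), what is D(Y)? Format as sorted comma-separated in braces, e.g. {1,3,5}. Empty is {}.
Constraint 1 (Y < V) on D(Y)={1,2,3,4,7,8} D(V)={2,5,6,8}: Y {1,2,3,4,7,8}->{1,2,3,4,7}
Constraint 2 (V != W) on D(V)={2,5,6,8} D(W)={1,2,3,7}: no change
Constraint 3 (W != Y) on D(W)={1,2,3,7} D(Y)={1,2,3,4,7}: no change
So after constraint 3: D(Y) = {1,2,3,4,7}

Answer: {1,2,3,4,7}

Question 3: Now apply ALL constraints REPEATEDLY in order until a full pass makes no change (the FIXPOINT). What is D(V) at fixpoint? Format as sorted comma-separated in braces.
pass 0 (initial): D(V)={2,5,6,8}
pass 1: Y {1,2,3,4,7,8}->{1,2,3,4,7}
pass 2: no change
Fixpoint after 2 passes: D(V) = {2,5,6,8}

Answer: {2,5,6,8}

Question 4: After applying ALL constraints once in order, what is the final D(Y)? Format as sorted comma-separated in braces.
Constraint 1 (Y < V) on D(Y)={1,2,3,4,7,8} D(V)={2,5,6,8}: Y {1,2,3,4,7,8}->{1,2,3,4,7}
Constraint 2 (V != W) on D(V)={2,5,6,8} D(W)={1,2,3,7}: no change
Constraint 3 (W != Y) on D(W)={1,2,3,7} D(Y)={1,2,3,4,7}: no change
Constraint 4 (V != Y) on D(V)={2,5,6,8} D(Y)={1,2,3,4,7}: no change
So after all 4 constraints: D(Y) = {1,2,3,4,7}

Answer: {1,2,3,4,7}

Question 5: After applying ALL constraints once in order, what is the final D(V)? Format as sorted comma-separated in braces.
Constraint 1 (Y < V) on D(Y)={1,2,3,4,7,8} D(V)={2,5,6,8}: Y {1,2,3,4,7,8}->{1,2,3,4,7}
Constraint 2 (V != W) on D(V)={2,5,6,8} D(W)={1,2,3,7}: no change
Constraint 3 (W != Y) on D(W)={1,2,3,7} D(Y)={1,2,3,4,7}: no change
Constraint 4 (V != Y) on D(V)={2,5,6,8} D(Y)={1,2,3,4,7}: no change
So after all 4 constraints: D(V) = {2,5,6,8}

Answer: {2,5,6,8}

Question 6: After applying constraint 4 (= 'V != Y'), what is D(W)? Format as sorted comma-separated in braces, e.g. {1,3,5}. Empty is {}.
Answer: {1,2,3,7}

Derivation:
Constraint 1 (Y < V) on D(Y)={1,2,3,4,7,8} D(V)={2,5,6,8}: Y {1,2,3,4,7,8}->{1,2,3,4,7}
Constraint 2 (V != W) on D(V)={2,5,6,8} D(W)={1,2,3,7}: no change
Constraint 3 (W != Y) on D(W)={1,2,3,7} D(Y)={1,2,3,4,7}: no change
Constraint 4 (V != Y) on D(V)={2,5,6,8} D(Y)={1,2,3,4,7}: no change
So after constraint 4: D(W) = {1,2,3,7}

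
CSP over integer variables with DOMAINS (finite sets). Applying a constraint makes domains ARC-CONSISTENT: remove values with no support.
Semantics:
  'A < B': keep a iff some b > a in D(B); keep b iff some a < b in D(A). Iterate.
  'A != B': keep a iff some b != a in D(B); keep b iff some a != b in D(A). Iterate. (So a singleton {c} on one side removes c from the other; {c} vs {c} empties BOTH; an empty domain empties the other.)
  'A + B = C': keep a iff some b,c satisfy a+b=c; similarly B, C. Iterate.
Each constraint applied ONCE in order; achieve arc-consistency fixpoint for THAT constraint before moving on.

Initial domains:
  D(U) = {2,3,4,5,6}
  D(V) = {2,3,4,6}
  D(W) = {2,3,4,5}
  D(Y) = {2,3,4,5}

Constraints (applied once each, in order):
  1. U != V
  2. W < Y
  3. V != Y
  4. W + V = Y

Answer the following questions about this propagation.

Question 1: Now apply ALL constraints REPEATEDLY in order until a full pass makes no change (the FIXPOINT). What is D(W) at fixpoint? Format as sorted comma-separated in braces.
pass 0 (initial): D(W)={2,3,4,5}
pass 1: V {2,3,4,6}->{2,3}; W {2,3,4,5}->{2,3}; Y {2,3,4,5}->{4,5}
pass 2: no change
Fixpoint after 2 passes: D(W) = {2,3}

Answer: {2,3}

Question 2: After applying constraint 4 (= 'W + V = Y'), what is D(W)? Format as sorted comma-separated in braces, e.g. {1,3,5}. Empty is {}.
Constraint 1 (U != V) on D(U)={2,3,4,5,6} D(V)={2,3,4,6}: no change
Constraint 2 (W < Y) on D(W)={2,3,4,5} D(Y)={2,3,4,5}: W {2,3,4,5}->{2,3,4}; Y {2,3,4,5}->{3,4,5}
Constraint 3 (V != Y) on D(V)={2,3,4,6} D(Y)={3,4,5}: no change
Constraint 4 (W + V = Y) on D(W)={2,3,4} D(V)={2,3,4,6} D(Y)={3,4,5}: W {2,3,4}->{2,3}; V {2,3,4,6}->{2,3}; Y {3,4,5}->{4,5}
So after constraint 4: D(W) = {2,3}

Answer: {2,3}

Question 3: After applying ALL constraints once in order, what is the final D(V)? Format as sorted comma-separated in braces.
Constraint 1 (U != V) on D(U)={2,3,4,5,6} D(V)={2,3,4,6}: no change
Constraint 2 (W < Y) on D(W)={2,3,4,5} D(Y)={2,3,4,5}: W {2,3,4,5}->{2,3,4}; Y {2,3,4,5}->{3,4,5}
Constraint 3 (V != Y) on D(V)={2,3,4,6} D(Y)={3,4,5}: no change
Constraint 4 (W + V = Y) on D(W)={2,3,4} D(V)={2,3,4,6} D(Y)={3,4,5}: W {2,3,4}->{2,3}; V {2,3,4,6}->{2,3}; Y {3,4,5}->{4,5}
So after all 4 constraints: D(V) = {2,3}

Answer: {2,3}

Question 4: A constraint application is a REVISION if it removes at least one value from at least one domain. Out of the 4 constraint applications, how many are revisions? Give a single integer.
Constraint 1 (U != V) on D(U)={2,3,4,5,6} D(V)={2,3,4,6}: no change => not a revision
Constraint 2 (W < Y) on D(W)={2,3,4,5} D(Y)={2,3,4,5}: W {2,3,4,5}->{2,3,4}; Y {2,3,4,5}->{3,4,5} => REVISION
Constraint 3 (V != Y) on D(V)={2,3,4,6} D(Y)={3,4,5}: no change => not a revision
Constraint 4 (W + V = Y) on D(W)={2,3,4} D(V)={2,3,4,6} D(Y)={3,4,5}: W {2,3,4}->{2,3}; V {2,3,4,6}->{2,3}; Y {3,4,5}->{4,5} => REVISION
Total revisions = 2

Answer: 2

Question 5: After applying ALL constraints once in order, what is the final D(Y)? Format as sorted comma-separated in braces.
Constraint 1 (U != V) on D(U)={2,3,4,5,6} D(V)={2,3,4,6}: no change
Constraint 2 (W < Y) on D(W)={2,3,4,5} D(Y)={2,3,4,5}: W {2,3,4,5}->{2,3,4}; Y {2,3,4,5}->{3,4,5}
Constraint 3 (V != Y) on D(V)={2,3,4,6} D(Y)={3,4,5}: no change
Constraint 4 (W + V = Y) on D(W)={2,3,4} D(V)={2,3,4,6} D(Y)={3,4,5}: W {2,3,4}->{2,3}; V {2,3,4,6}->{2,3}; Y {3,4,5}->{4,5}
So after all 4 constraints: D(Y) = {4,5}

Answer: {4,5}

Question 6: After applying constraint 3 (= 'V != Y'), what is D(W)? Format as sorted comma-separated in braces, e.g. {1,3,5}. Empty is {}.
Answer: {2,3,4}

Derivation:
Constraint 1 (U != V) on D(U)={2,3,4,5,6} D(V)={2,3,4,6}: no change
Constraint 2 (W < Y) on D(W)={2,3,4,5} D(Y)={2,3,4,5}: W {2,3,4,5}->{2,3,4}; Y {2,3,4,5}->{3,4,5}
Constraint 3 (V != Y) on D(V)={2,3,4,6} D(Y)={3,4,5}: no change
So after constraint 3: D(W) = {2,3,4}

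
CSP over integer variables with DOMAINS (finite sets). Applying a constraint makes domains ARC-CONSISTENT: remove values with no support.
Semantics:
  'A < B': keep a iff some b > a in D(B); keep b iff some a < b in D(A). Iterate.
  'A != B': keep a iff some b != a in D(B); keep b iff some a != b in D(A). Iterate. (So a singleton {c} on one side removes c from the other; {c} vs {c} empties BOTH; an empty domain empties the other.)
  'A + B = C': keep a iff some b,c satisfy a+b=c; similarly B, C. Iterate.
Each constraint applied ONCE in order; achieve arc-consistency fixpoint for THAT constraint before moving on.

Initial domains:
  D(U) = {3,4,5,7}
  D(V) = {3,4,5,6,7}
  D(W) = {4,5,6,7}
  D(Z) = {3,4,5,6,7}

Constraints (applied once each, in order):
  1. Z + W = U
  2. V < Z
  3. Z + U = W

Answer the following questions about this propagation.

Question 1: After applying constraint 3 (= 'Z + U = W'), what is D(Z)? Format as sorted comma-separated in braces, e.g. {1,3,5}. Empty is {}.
Answer: {}

Derivation:
Constraint 1 (Z + W = U) on D(Z)={3,4,5,6,7} D(W)={4,5,6,7} D(U)={3,4,5,7}: Z {3,4,5,6,7}->{3}; W {4,5,6,7}->{4}; U {3,4,5,7}->{7}
Constraint 2 (V < Z) on D(V)={3,4,5,6,7} D(Z)={3}: V {3,4,5,6,7}->{}; Z {3}->{}
Constraint 3 (Z + U = W) on D(Z)={} D(U)={7} D(W)={4}: U {7}->{}; W {4}->{}
So after constraint 3: D(Z) = {}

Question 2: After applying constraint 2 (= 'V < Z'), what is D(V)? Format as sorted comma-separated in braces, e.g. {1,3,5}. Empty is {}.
Constraint 1 (Z + W = U) on D(Z)={3,4,5,6,7} D(W)={4,5,6,7} D(U)={3,4,5,7}: Z {3,4,5,6,7}->{3}; W {4,5,6,7}->{4}; U {3,4,5,7}->{7}
Constraint 2 (V < Z) on D(V)={3,4,5,6,7} D(Z)={3}: V {3,4,5,6,7}->{}; Z {3}->{}
So after constraint 2: D(V) = {}

Answer: {}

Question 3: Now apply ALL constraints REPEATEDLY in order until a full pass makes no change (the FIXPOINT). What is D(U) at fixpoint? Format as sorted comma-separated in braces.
pass 0 (initial): D(U)={3,4,5,7}
pass 1: U {3,4,5,7}->{}; V {3,4,5,6,7}->{}; W {4,5,6,7}->{}; Z {3,4,5,6,7}->{}
pass 2: no change
Fixpoint after 2 passes: D(U) = {}

Answer: {}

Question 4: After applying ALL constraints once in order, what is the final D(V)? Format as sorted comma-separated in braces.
Answer: {}

Derivation:
Constraint 1 (Z + W = U) on D(Z)={3,4,5,6,7} D(W)={4,5,6,7} D(U)={3,4,5,7}: Z {3,4,5,6,7}->{3}; W {4,5,6,7}->{4}; U {3,4,5,7}->{7}
Constraint 2 (V < Z) on D(V)={3,4,5,6,7} D(Z)={3}: V {3,4,5,6,7}->{}; Z {3}->{}
Constraint 3 (Z + U = W) on D(Z)={} D(U)={7} D(W)={4}: U {7}->{}; W {4}->{}
So after all 3 constraints: D(V) = {}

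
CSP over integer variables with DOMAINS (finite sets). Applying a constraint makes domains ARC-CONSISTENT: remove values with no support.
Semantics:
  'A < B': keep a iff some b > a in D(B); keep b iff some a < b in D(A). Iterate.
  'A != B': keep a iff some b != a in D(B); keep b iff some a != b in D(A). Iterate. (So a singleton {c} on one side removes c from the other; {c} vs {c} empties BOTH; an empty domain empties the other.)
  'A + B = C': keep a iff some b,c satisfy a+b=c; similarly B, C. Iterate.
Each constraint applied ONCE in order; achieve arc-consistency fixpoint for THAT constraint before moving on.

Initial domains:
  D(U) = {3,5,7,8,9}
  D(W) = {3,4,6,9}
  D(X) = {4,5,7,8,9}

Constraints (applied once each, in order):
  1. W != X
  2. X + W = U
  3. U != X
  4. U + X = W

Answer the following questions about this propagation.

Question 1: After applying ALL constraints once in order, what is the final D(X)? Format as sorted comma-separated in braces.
Answer: {}

Derivation:
Constraint 1 (W != X) on D(W)={3,4,6,9} D(X)={4,5,7,8,9}: no change
Constraint 2 (X + W = U) on D(X)={4,5,7,8,9} D(W)={3,4,6,9} D(U)={3,5,7,8,9}: X {4,5,7,8,9}->{4,5}; W {3,4,6,9}->{3,4}; U {3,5,7,8,9}->{7,8,9}
Constraint 3 (U != X) on D(U)={7,8,9} D(X)={4,5}: no change
Constraint 4 (U + X = W) on D(U)={7,8,9} D(X)={4,5} D(W)={3,4}: U {7,8,9}->{}; X {4,5}->{}; W {3,4}->{}
So after all 4 constraints: D(X) = {}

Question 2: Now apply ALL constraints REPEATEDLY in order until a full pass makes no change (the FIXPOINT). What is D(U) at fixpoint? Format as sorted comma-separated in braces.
Answer: {}

Derivation:
pass 0 (initial): D(U)={3,5,7,8,9}
pass 1: U {3,5,7,8,9}->{}; W {3,4,6,9}->{}; X {4,5,7,8,9}->{}
pass 2: no change
Fixpoint after 2 passes: D(U) = {}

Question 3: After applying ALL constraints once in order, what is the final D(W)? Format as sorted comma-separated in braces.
Constraint 1 (W != X) on D(W)={3,4,6,9} D(X)={4,5,7,8,9}: no change
Constraint 2 (X + W = U) on D(X)={4,5,7,8,9} D(W)={3,4,6,9} D(U)={3,5,7,8,9}: X {4,5,7,8,9}->{4,5}; W {3,4,6,9}->{3,4}; U {3,5,7,8,9}->{7,8,9}
Constraint 3 (U != X) on D(U)={7,8,9} D(X)={4,5}: no change
Constraint 4 (U + X = W) on D(U)={7,8,9} D(X)={4,5} D(W)={3,4}: U {7,8,9}->{}; X {4,5}->{}; W {3,4}->{}
So after all 4 constraints: D(W) = {}

Answer: {}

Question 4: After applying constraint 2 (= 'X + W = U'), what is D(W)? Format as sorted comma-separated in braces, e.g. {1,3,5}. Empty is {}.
Constraint 1 (W != X) on D(W)={3,4,6,9} D(X)={4,5,7,8,9}: no change
Constraint 2 (X + W = U) on D(X)={4,5,7,8,9} D(W)={3,4,6,9} D(U)={3,5,7,8,9}: X {4,5,7,8,9}->{4,5}; W {3,4,6,9}->{3,4}; U {3,5,7,8,9}->{7,8,9}
So after constraint 2: D(W) = {3,4}

Answer: {3,4}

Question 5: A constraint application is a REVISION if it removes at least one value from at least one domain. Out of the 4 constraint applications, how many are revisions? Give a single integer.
Answer: 2

Derivation:
Constraint 1 (W != X) on D(W)={3,4,6,9} D(X)={4,5,7,8,9}: no change => not a revision
Constraint 2 (X + W = U) on D(X)={4,5,7,8,9} D(W)={3,4,6,9} D(U)={3,5,7,8,9}: X {4,5,7,8,9}->{4,5}; W {3,4,6,9}->{3,4}; U {3,5,7,8,9}->{7,8,9} => REVISION
Constraint 3 (U != X) on D(U)={7,8,9} D(X)={4,5}: no change => not a revision
Constraint 4 (U + X = W) on D(U)={7,8,9} D(X)={4,5} D(W)={3,4}: U {7,8,9}->{}; X {4,5}->{}; W {3,4}->{} => REVISION
Total revisions = 2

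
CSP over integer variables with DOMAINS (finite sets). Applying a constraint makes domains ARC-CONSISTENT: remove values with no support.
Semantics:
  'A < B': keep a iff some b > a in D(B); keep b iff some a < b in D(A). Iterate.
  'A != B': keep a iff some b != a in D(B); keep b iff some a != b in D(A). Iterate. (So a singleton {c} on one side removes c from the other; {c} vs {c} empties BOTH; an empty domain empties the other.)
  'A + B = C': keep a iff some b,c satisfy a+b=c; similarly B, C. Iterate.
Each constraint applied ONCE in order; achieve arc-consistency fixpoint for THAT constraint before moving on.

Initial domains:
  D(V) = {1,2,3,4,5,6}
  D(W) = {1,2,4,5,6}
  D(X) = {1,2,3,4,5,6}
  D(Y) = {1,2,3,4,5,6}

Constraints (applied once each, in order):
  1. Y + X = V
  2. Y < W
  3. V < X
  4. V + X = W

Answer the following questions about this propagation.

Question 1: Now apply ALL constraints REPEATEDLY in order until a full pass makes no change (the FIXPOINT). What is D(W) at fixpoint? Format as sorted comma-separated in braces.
Answer: {}

Derivation:
pass 0 (initial): D(W)={1,2,4,5,6}
pass 1: V {1,2,3,4,5,6}->{2,3}; W {1,2,4,5,6}->{5,6}; X {1,2,3,4,5,6}->{3,4}; Y {1,2,3,4,5,6}->{1,2,3,4,5}
pass 2: V {2,3}->{}; W {5,6}->{}; X {3,4}->{}; Y {1,2,3,4,5}->{}
pass 3: no change
Fixpoint after 3 passes: D(W) = {}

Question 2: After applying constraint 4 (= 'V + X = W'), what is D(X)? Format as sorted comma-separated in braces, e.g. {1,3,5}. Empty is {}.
Constraint 1 (Y + X = V) on D(Y)={1,2,3,4,5,6} D(X)={1,2,3,4,5,6} D(V)={1,2,3,4,5,6}: Y {1,2,3,4,5,6}->{1,2,3,4,5}; X {1,2,3,4,5,6}->{1,2,3,4,5}; V {1,2,3,4,5,6}->{2,3,4,5,6}
Constraint 2 (Y < W) on D(Y)={1,2,3,4,5} D(W)={1,2,4,5,6}: W {1,2,4,5,6}->{2,4,5,6}
Constraint 3 (V < X) on D(V)={2,3,4,5,6} D(X)={1,2,3,4,5}: V {2,3,4,5,6}->{2,3,4}; X {1,2,3,4,5}->{3,4,5}
Constraint 4 (V + X = W) on D(V)={2,3,4} D(X)={3,4,5} D(W)={2,4,5,6}: V {2,3,4}->{2,3}; X {3,4,5}->{3,4}; W {2,4,5,6}->{5,6}
So after constraint 4: D(X) = {3,4}

Answer: {3,4}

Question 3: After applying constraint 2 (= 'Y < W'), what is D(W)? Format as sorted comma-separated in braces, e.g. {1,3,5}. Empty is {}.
Answer: {2,4,5,6}

Derivation:
Constraint 1 (Y + X = V) on D(Y)={1,2,3,4,5,6} D(X)={1,2,3,4,5,6} D(V)={1,2,3,4,5,6}: Y {1,2,3,4,5,6}->{1,2,3,4,5}; X {1,2,3,4,5,6}->{1,2,3,4,5}; V {1,2,3,4,5,6}->{2,3,4,5,6}
Constraint 2 (Y < W) on D(Y)={1,2,3,4,5} D(W)={1,2,4,5,6}: W {1,2,4,5,6}->{2,4,5,6}
So after constraint 2: D(W) = {2,4,5,6}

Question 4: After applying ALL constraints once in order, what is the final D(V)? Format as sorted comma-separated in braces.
Answer: {2,3}

Derivation:
Constraint 1 (Y + X = V) on D(Y)={1,2,3,4,5,6} D(X)={1,2,3,4,5,6} D(V)={1,2,3,4,5,6}: Y {1,2,3,4,5,6}->{1,2,3,4,5}; X {1,2,3,4,5,6}->{1,2,3,4,5}; V {1,2,3,4,5,6}->{2,3,4,5,6}
Constraint 2 (Y < W) on D(Y)={1,2,3,4,5} D(W)={1,2,4,5,6}: W {1,2,4,5,6}->{2,4,5,6}
Constraint 3 (V < X) on D(V)={2,3,4,5,6} D(X)={1,2,3,4,5}: V {2,3,4,5,6}->{2,3,4}; X {1,2,3,4,5}->{3,4,5}
Constraint 4 (V + X = W) on D(V)={2,3,4} D(X)={3,4,5} D(W)={2,4,5,6}: V {2,3,4}->{2,3}; X {3,4,5}->{3,4}; W {2,4,5,6}->{5,6}
So after all 4 constraints: D(V) = {2,3}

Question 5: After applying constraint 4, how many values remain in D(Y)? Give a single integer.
Constraint 1 (Y + X = V) on D(Y)={1,2,3,4,5,6} D(X)={1,2,3,4,5,6} D(V)={1,2,3,4,5,6}: Y {1,2,3,4,5,6}->{1,2,3,4,5}; X {1,2,3,4,5,6}->{1,2,3,4,5}; V {1,2,3,4,5,6}->{2,3,4,5,6}
Constraint 2 (Y < W) on D(Y)={1,2,3,4,5} D(W)={1,2,4,5,6}: W {1,2,4,5,6}->{2,4,5,6}
Constraint 3 (V < X) on D(V)={2,3,4,5,6} D(X)={1,2,3,4,5}: V {2,3,4,5,6}->{2,3,4}; X {1,2,3,4,5}->{3,4,5}
Constraint 4 (V + X = W) on D(V)={2,3,4} D(X)={3,4,5} D(W)={2,4,5,6}: V {2,3,4}->{2,3}; X {3,4,5}->{3,4}; W {2,4,5,6}->{5,6}
So after constraint 4: D(Y)={1,2,3,4,5}, size = 5

Answer: 5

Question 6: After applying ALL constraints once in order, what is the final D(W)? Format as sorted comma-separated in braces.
Constraint 1 (Y + X = V) on D(Y)={1,2,3,4,5,6} D(X)={1,2,3,4,5,6} D(V)={1,2,3,4,5,6}: Y {1,2,3,4,5,6}->{1,2,3,4,5}; X {1,2,3,4,5,6}->{1,2,3,4,5}; V {1,2,3,4,5,6}->{2,3,4,5,6}
Constraint 2 (Y < W) on D(Y)={1,2,3,4,5} D(W)={1,2,4,5,6}: W {1,2,4,5,6}->{2,4,5,6}
Constraint 3 (V < X) on D(V)={2,3,4,5,6} D(X)={1,2,3,4,5}: V {2,3,4,5,6}->{2,3,4}; X {1,2,3,4,5}->{3,4,5}
Constraint 4 (V + X = W) on D(V)={2,3,4} D(X)={3,4,5} D(W)={2,4,5,6}: V {2,3,4}->{2,3}; X {3,4,5}->{3,4}; W {2,4,5,6}->{5,6}
So after all 4 constraints: D(W) = {5,6}

Answer: {5,6}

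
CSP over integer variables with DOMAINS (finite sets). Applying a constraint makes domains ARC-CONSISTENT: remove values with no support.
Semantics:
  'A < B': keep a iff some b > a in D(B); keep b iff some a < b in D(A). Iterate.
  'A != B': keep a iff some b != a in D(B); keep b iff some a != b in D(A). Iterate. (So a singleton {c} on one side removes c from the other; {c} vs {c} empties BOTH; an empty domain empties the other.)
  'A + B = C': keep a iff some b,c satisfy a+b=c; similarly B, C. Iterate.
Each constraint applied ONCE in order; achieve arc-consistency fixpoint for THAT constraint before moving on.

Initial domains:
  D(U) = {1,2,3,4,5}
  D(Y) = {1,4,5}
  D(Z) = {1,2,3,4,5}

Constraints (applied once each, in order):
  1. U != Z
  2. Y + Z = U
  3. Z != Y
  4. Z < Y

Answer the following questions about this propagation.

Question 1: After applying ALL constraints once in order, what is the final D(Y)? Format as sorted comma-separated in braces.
Answer: {4}

Derivation:
Constraint 1 (U != Z) on D(U)={1,2,3,4,5} D(Z)={1,2,3,4,5}: no change
Constraint 2 (Y + Z = U) on D(Y)={1,4,5} D(Z)={1,2,3,4,5} D(U)={1,2,3,4,5}: Y {1,4,5}->{1,4}; Z {1,2,3,4,5}->{1,2,3,4}; U {1,2,3,4,5}->{2,3,4,5}
Constraint 3 (Z != Y) on D(Z)={1,2,3,4} D(Y)={1,4}: no change
Constraint 4 (Z < Y) on D(Z)={1,2,3,4} D(Y)={1,4}: Z {1,2,3,4}->{1,2,3}; Y {1,4}->{4}
So after all 4 constraints: D(Y) = {4}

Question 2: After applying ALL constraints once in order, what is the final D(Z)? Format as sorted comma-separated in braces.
Constraint 1 (U != Z) on D(U)={1,2,3,4,5} D(Z)={1,2,3,4,5}: no change
Constraint 2 (Y + Z = U) on D(Y)={1,4,5} D(Z)={1,2,3,4,5} D(U)={1,2,3,4,5}: Y {1,4,5}->{1,4}; Z {1,2,3,4,5}->{1,2,3,4}; U {1,2,3,4,5}->{2,3,4,5}
Constraint 3 (Z != Y) on D(Z)={1,2,3,4} D(Y)={1,4}: no change
Constraint 4 (Z < Y) on D(Z)={1,2,3,4} D(Y)={1,4}: Z {1,2,3,4}->{1,2,3}; Y {1,4}->{4}
So after all 4 constraints: D(Z) = {1,2,3}

Answer: {1,2,3}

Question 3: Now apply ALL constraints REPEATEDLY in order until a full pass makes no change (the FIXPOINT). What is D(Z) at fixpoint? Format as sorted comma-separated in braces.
Answer: {1}

Derivation:
pass 0 (initial): D(Z)={1,2,3,4,5}
pass 1: U {1,2,3,4,5}->{2,3,4,5}; Y {1,4,5}->{4}; Z {1,2,3,4,5}->{1,2,3}
pass 2: U {2,3,4,5}->{5}; Z {1,2,3}->{1}
pass 3: no change
Fixpoint after 3 passes: D(Z) = {1}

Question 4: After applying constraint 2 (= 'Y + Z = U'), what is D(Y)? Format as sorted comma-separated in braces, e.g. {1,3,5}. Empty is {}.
Constraint 1 (U != Z) on D(U)={1,2,3,4,5} D(Z)={1,2,3,4,5}: no change
Constraint 2 (Y + Z = U) on D(Y)={1,4,5} D(Z)={1,2,3,4,5} D(U)={1,2,3,4,5}: Y {1,4,5}->{1,4}; Z {1,2,3,4,5}->{1,2,3,4}; U {1,2,3,4,5}->{2,3,4,5}
So after constraint 2: D(Y) = {1,4}

Answer: {1,4}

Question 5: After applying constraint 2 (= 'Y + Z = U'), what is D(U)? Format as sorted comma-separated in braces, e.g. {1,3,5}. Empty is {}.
Answer: {2,3,4,5}

Derivation:
Constraint 1 (U != Z) on D(U)={1,2,3,4,5} D(Z)={1,2,3,4,5}: no change
Constraint 2 (Y + Z = U) on D(Y)={1,4,5} D(Z)={1,2,3,4,5} D(U)={1,2,3,4,5}: Y {1,4,5}->{1,4}; Z {1,2,3,4,5}->{1,2,3,4}; U {1,2,3,4,5}->{2,3,4,5}
So after constraint 2: D(U) = {2,3,4,5}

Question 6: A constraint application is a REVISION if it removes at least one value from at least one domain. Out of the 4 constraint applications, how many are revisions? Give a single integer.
Answer: 2

Derivation:
Constraint 1 (U != Z) on D(U)={1,2,3,4,5} D(Z)={1,2,3,4,5}: no change => not a revision
Constraint 2 (Y + Z = U) on D(Y)={1,4,5} D(Z)={1,2,3,4,5} D(U)={1,2,3,4,5}: Y {1,4,5}->{1,4}; Z {1,2,3,4,5}->{1,2,3,4}; U {1,2,3,4,5}->{2,3,4,5} => REVISION
Constraint 3 (Z != Y) on D(Z)={1,2,3,4} D(Y)={1,4}: no change => not a revision
Constraint 4 (Z < Y) on D(Z)={1,2,3,4} D(Y)={1,4}: Z {1,2,3,4}->{1,2,3}; Y {1,4}->{4} => REVISION
Total revisions = 2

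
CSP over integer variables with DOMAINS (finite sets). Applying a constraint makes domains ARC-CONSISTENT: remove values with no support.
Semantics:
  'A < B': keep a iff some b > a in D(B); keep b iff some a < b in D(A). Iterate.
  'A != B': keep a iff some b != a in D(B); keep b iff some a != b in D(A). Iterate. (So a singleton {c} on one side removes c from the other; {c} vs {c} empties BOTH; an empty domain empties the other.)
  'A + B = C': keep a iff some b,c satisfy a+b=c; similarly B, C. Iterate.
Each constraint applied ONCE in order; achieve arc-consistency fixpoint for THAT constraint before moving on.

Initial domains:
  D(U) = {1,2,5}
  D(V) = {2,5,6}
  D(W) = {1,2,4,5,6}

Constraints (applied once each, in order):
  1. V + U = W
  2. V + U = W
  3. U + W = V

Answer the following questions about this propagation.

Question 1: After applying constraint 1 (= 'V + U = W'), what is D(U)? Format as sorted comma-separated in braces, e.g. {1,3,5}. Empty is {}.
Constraint 1 (V + U = W) on D(V)={2,5,6} D(U)={1,2,5} D(W)={1,2,4,5,6}: V {2,5,6}->{2,5}; U {1,2,5}->{1,2}; W {1,2,4,5,6}->{4,6}
So after constraint 1: D(U) = {1,2}

Answer: {1,2}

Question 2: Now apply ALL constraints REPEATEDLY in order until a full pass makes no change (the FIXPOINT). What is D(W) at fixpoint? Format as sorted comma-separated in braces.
Answer: {}

Derivation:
pass 0 (initial): D(W)={1,2,4,5,6}
pass 1: U {1,2,5}->{1}; V {2,5,6}->{5}; W {1,2,4,5,6}->{4}
pass 2: U {1}->{}; V {5}->{}; W {4}->{}
pass 3: no change
Fixpoint after 3 passes: D(W) = {}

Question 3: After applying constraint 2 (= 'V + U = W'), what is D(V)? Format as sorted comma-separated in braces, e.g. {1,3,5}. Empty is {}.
Constraint 1 (V + U = W) on D(V)={2,5,6} D(U)={1,2,5} D(W)={1,2,4,5,6}: V {2,5,6}->{2,5}; U {1,2,5}->{1,2}; W {1,2,4,5,6}->{4,6}
Constraint 2 (V + U = W) on D(V)={2,5} D(U)={1,2} D(W)={4,6}: no change
So after constraint 2: D(V) = {2,5}

Answer: {2,5}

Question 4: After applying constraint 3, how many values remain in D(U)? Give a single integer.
Answer: 1

Derivation:
Constraint 1 (V + U = W) on D(V)={2,5,6} D(U)={1,2,5} D(W)={1,2,4,5,6}: V {2,5,6}->{2,5}; U {1,2,5}->{1,2}; W {1,2,4,5,6}->{4,6}
Constraint 2 (V + U = W) on D(V)={2,5} D(U)={1,2} D(W)={4,6}: no change
Constraint 3 (U + W = V) on D(U)={1,2} D(W)={4,6} D(V)={2,5}: U {1,2}->{1}; W {4,6}->{4}; V {2,5}->{5}
So after constraint 3: D(U)={1}, size = 1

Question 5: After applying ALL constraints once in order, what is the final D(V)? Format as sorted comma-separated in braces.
Constraint 1 (V + U = W) on D(V)={2,5,6} D(U)={1,2,5} D(W)={1,2,4,5,6}: V {2,5,6}->{2,5}; U {1,2,5}->{1,2}; W {1,2,4,5,6}->{4,6}
Constraint 2 (V + U = W) on D(V)={2,5} D(U)={1,2} D(W)={4,6}: no change
Constraint 3 (U + W = V) on D(U)={1,2} D(W)={4,6} D(V)={2,5}: U {1,2}->{1}; W {4,6}->{4}; V {2,5}->{5}
So after all 3 constraints: D(V) = {5}

Answer: {5}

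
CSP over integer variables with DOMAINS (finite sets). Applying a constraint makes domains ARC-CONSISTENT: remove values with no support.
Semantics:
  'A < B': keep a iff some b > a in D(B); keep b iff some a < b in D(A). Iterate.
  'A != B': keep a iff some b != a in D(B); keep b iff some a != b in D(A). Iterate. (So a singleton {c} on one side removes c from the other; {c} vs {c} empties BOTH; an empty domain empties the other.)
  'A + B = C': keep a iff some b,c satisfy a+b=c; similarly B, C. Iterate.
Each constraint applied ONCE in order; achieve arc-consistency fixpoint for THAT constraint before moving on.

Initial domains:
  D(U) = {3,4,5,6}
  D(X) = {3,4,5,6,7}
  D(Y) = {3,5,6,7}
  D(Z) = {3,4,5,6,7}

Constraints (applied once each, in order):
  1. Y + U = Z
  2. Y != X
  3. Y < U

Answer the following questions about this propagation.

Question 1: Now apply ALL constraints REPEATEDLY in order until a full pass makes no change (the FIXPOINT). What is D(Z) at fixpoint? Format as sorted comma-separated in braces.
Answer: {7}

Derivation:
pass 0 (initial): D(Z)={3,4,5,6,7}
pass 1: U {3,4,5,6}->{4}; X {3,4,5,6,7}->{4,5,6,7}; Y {3,5,6,7}->{3}; Z {3,4,5,6,7}->{6,7}
pass 2: Z {6,7}->{7}
pass 3: no change
Fixpoint after 3 passes: D(Z) = {7}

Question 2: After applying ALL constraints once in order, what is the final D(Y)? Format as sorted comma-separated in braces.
Constraint 1 (Y + U = Z) on D(Y)={3,5,6,7} D(U)={3,4,5,6} D(Z)={3,4,5,6,7}: Y {3,5,6,7}->{3}; U {3,4,5,6}->{3,4}; Z {3,4,5,6,7}->{6,7}
Constraint 2 (Y != X) on D(Y)={3} D(X)={3,4,5,6,7}: X {3,4,5,6,7}->{4,5,6,7}
Constraint 3 (Y < U) on D(Y)={3} D(U)={3,4}: U {3,4}->{4}
So after all 3 constraints: D(Y) = {3}

Answer: {3}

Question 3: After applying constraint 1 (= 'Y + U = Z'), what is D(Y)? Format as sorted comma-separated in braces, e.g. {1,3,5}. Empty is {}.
Answer: {3}

Derivation:
Constraint 1 (Y + U = Z) on D(Y)={3,5,6,7} D(U)={3,4,5,6} D(Z)={3,4,5,6,7}: Y {3,5,6,7}->{3}; U {3,4,5,6}->{3,4}; Z {3,4,5,6,7}->{6,7}
So after constraint 1: D(Y) = {3}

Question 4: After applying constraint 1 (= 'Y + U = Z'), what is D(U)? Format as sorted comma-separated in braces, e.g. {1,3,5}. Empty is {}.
Answer: {3,4}

Derivation:
Constraint 1 (Y + U = Z) on D(Y)={3,5,6,7} D(U)={3,4,5,6} D(Z)={3,4,5,6,7}: Y {3,5,6,7}->{3}; U {3,4,5,6}->{3,4}; Z {3,4,5,6,7}->{6,7}
So after constraint 1: D(U) = {3,4}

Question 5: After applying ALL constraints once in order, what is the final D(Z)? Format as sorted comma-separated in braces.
Constraint 1 (Y + U = Z) on D(Y)={3,5,6,7} D(U)={3,4,5,6} D(Z)={3,4,5,6,7}: Y {3,5,6,7}->{3}; U {3,4,5,6}->{3,4}; Z {3,4,5,6,7}->{6,7}
Constraint 2 (Y != X) on D(Y)={3} D(X)={3,4,5,6,7}: X {3,4,5,6,7}->{4,5,6,7}
Constraint 3 (Y < U) on D(Y)={3} D(U)={3,4}: U {3,4}->{4}
So after all 3 constraints: D(Z) = {6,7}

Answer: {6,7}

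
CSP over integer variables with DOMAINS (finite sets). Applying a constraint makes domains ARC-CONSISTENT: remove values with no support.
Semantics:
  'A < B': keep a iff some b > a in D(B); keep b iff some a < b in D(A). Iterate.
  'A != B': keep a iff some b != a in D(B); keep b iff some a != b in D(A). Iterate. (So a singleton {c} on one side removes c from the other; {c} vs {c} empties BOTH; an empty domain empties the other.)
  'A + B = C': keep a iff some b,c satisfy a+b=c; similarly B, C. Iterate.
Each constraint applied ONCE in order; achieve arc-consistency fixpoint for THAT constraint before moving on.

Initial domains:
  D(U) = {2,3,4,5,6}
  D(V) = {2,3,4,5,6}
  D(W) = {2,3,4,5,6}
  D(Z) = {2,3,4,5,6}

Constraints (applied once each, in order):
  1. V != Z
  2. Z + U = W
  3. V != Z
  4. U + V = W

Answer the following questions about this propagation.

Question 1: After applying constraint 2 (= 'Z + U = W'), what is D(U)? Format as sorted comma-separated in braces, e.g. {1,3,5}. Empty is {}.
Constraint 1 (V != Z) on D(V)={2,3,4,5,6} D(Z)={2,3,4,5,6}: no change
Constraint 2 (Z + U = W) on D(Z)={2,3,4,5,6} D(U)={2,3,4,5,6} D(W)={2,3,4,5,6}: Z {2,3,4,5,6}->{2,3,4}; U {2,3,4,5,6}->{2,3,4}; W {2,3,4,5,6}->{4,5,6}
So after constraint 2: D(U) = {2,3,4}

Answer: {2,3,4}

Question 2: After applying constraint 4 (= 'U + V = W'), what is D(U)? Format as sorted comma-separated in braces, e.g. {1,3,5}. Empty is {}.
Answer: {2,3,4}

Derivation:
Constraint 1 (V != Z) on D(V)={2,3,4,5,6} D(Z)={2,3,4,5,6}: no change
Constraint 2 (Z + U = W) on D(Z)={2,3,4,5,6} D(U)={2,3,4,5,6} D(W)={2,3,4,5,6}: Z {2,3,4,5,6}->{2,3,4}; U {2,3,4,5,6}->{2,3,4}; W {2,3,4,5,6}->{4,5,6}
Constraint 3 (V != Z) on D(V)={2,3,4,5,6} D(Z)={2,3,4}: no change
Constraint 4 (U + V = W) on D(U)={2,3,4} D(V)={2,3,4,5,6} D(W)={4,5,6}: V {2,3,4,5,6}->{2,3,4}
So after constraint 4: D(U) = {2,3,4}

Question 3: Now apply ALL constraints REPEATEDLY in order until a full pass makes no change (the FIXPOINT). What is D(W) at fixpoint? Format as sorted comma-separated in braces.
pass 0 (initial): D(W)={2,3,4,5,6}
pass 1: U {2,3,4,5,6}->{2,3,4}; V {2,3,4,5,6}->{2,3,4}; W {2,3,4,5,6}->{4,5,6}; Z {2,3,4,5,6}->{2,3,4}
pass 2: no change
Fixpoint after 2 passes: D(W) = {4,5,6}

Answer: {4,5,6}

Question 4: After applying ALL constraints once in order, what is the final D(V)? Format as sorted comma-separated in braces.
Answer: {2,3,4}

Derivation:
Constraint 1 (V != Z) on D(V)={2,3,4,5,6} D(Z)={2,3,4,5,6}: no change
Constraint 2 (Z + U = W) on D(Z)={2,3,4,5,6} D(U)={2,3,4,5,6} D(W)={2,3,4,5,6}: Z {2,3,4,5,6}->{2,3,4}; U {2,3,4,5,6}->{2,3,4}; W {2,3,4,5,6}->{4,5,6}
Constraint 3 (V != Z) on D(V)={2,3,4,5,6} D(Z)={2,3,4}: no change
Constraint 4 (U + V = W) on D(U)={2,3,4} D(V)={2,3,4,5,6} D(W)={4,5,6}: V {2,3,4,5,6}->{2,3,4}
So after all 4 constraints: D(V) = {2,3,4}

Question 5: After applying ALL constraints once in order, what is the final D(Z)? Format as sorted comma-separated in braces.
Constraint 1 (V != Z) on D(V)={2,3,4,5,6} D(Z)={2,3,4,5,6}: no change
Constraint 2 (Z + U = W) on D(Z)={2,3,4,5,6} D(U)={2,3,4,5,6} D(W)={2,3,4,5,6}: Z {2,3,4,5,6}->{2,3,4}; U {2,3,4,5,6}->{2,3,4}; W {2,3,4,5,6}->{4,5,6}
Constraint 3 (V != Z) on D(V)={2,3,4,5,6} D(Z)={2,3,4}: no change
Constraint 4 (U + V = W) on D(U)={2,3,4} D(V)={2,3,4,5,6} D(W)={4,5,6}: V {2,3,4,5,6}->{2,3,4}
So after all 4 constraints: D(Z) = {2,3,4}

Answer: {2,3,4}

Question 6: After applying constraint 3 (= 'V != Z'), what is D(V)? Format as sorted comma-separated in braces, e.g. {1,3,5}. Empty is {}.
Answer: {2,3,4,5,6}

Derivation:
Constraint 1 (V != Z) on D(V)={2,3,4,5,6} D(Z)={2,3,4,5,6}: no change
Constraint 2 (Z + U = W) on D(Z)={2,3,4,5,6} D(U)={2,3,4,5,6} D(W)={2,3,4,5,6}: Z {2,3,4,5,6}->{2,3,4}; U {2,3,4,5,6}->{2,3,4}; W {2,3,4,5,6}->{4,5,6}
Constraint 3 (V != Z) on D(V)={2,3,4,5,6} D(Z)={2,3,4}: no change
So after constraint 3: D(V) = {2,3,4,5,6}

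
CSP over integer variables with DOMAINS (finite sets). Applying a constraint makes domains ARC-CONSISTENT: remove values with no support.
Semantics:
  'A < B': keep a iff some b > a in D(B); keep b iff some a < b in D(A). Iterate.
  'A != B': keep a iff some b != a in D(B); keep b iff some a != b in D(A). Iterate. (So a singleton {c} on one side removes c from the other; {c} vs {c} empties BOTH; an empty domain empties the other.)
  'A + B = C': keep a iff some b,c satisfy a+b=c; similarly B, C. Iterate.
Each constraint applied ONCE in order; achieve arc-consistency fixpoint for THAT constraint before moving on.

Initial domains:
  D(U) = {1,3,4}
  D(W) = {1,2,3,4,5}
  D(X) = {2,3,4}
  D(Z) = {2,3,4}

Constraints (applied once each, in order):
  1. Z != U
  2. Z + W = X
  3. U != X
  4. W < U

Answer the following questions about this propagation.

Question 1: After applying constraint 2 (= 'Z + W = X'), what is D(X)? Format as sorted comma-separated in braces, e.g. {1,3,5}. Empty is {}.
Constraint 1 (Z != U) on D(Z)={2,3,4} D(U)={1,3,4}: no change
Constraint 2 (Z + W = X) on D(Z)={2,3,4} D(W)={1,2,3,4,5} D(X)={2,3,4}: Z {2,3,4}->{2,3}; W {1,2,3,4,5}->{1,2}; X {2,3,4}->{3,4}
So after constraint 2: D(X) = {3,4}

Answer: {3,4}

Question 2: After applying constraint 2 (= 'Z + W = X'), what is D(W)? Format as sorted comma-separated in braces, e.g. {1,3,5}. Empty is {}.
Answer: {1,2}

Derivation:
Constraint 1 (Z != U) on D(Z)={2,3,4} D(U)={1,3,4}: no change
Constraint 2 (Z + W = X) on D(Z)={2,3,4} D(W)={1,2,3,4,5} D(X)={2,3,4}: Z {2,3,4}->{2,3}; W {1,2,3,4,5}->{1,2}; X {2,3,4}->{3,4}
So after constraint 2: D(W) = {1,2}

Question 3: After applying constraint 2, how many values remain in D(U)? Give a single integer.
Answer: 3

Derivation:
Constraint 1 (Z != U) on D(Z)={2,3,4} D(U)={1,3,4}: no change
Constraint 2 (Z + W = X) on D(Z)={2,3,4} D(W)={1,2,3,4,5} D(X)={2,3,4}: Z {2,3,4}->{2,3}; W {1,2,3,4,5}->{1,2}; X {2,3,4}->{3,4}
So after constraint 2: D(U)={1,3,4}, size = 3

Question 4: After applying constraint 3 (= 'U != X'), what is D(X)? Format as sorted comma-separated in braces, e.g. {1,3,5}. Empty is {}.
Answer: {3,4}

Derivation:
Constraint 1 (Z != U) on D(Z)={2,3,4} D(U)={1,3,4}: no change
Constraint 2 (Z + W = X) on D(Z)={2,3,4} D(W)={1,2,3,4,5} D(X)={2,3,4}: Z {2,3,4}->{2,3}; W {1,2,3,4,5}->{1,2}; X {2,3,4}->{3,4}
Constraint 3 (U != X) on D(U)={1,3,4} D(X)={3,4}: no change
So after constraint 3: D(X) = {3,4}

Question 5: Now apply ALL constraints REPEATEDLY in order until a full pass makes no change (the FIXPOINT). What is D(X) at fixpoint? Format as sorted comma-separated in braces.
pass 0 (initial): D(X)={2,3,4}
pass 1: U {1,3,4}->{3,4}; W {1,2,3,4,5}->{1,2}; X {2,3,4}->{3,4}; Z {2,3,4}->{2,3}
pass 2: no change
Fixpoint after 2 passes: D(X) = {3,4}

Answer: {3,4}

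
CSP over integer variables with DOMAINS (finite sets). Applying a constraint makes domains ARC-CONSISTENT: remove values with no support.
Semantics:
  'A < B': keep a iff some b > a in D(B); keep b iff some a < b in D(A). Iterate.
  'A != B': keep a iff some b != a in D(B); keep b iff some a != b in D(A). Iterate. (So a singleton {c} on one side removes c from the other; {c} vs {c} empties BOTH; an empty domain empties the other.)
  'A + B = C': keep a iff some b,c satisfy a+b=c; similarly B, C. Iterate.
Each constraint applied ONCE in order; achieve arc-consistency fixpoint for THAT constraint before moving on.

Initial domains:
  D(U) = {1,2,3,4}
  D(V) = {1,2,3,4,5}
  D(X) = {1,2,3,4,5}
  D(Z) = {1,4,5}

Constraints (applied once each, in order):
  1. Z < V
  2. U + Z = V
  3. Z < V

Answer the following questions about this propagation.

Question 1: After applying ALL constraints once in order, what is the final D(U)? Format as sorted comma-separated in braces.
Answer: {1,2,3,4}

Derivation:
Constraint 1 (Z < V) on D(Z)={1,4,5} D(V)={1,2,3,4,5}: Z {1,4,5}->{1,4}; V {1,2,3,4,5}->{2,3,4,5}
Constraint 2 (U + Z = V) on D(U)={1,2,3,4} D(Z)={1,4} D(V)={2,3,4,5}: no change
Constraint 3 (Z < V) on D(Z)={1,4} D(V)={2,3,4,5}: no change
So after all 3 constraints: D(U) = {1,2,3,4}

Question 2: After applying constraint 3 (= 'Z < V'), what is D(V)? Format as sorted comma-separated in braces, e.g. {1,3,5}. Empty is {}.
Answer: {2,3,4,5}

Derivation:
Constraint 1 (Z < V) on D(Z)={1,4,5} D(V)={1,2,3,4,5}: Z {1,4,5}->{1,4}; V {1,2,3,4,5}->{2,3,4,5}
Constraint 2 (U + Z = V) on D(U)={1,2,3,4} D(Z)={1,4} D(V)={2,3,4,5}: no change
Constraint 3 (Z < V) on D(Z)={1,4} D(V)={2,3,4,5}: no change
So after constraint 3: D(V) = {2,3,4,5}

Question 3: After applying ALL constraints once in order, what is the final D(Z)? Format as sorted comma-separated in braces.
Answer: {1,4}

Derivation:
Constraint 1 (Z < V) on D(Z)={1,4,5} D(V)={1,2,3,4,5}: Z {1,4,5}->{1,4}; V {1,2,3,4,5}->{2,3,4,5}
Constraint 2 (U + Z = V) on D(U)={1,2,3,4} D(Z)={1,4} D(V)={2,3,4,5}: no change
Constraint 3 (Z < V) on D(Z)={1,4} D(V)={2,3,4,5}: no change
So after all 3 constraints: D(Z) = {1,4}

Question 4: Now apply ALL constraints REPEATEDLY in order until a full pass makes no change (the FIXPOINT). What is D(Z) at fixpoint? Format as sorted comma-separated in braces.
pass 0 (initial): D(Z)={1,4,5}
pass 1: V {1,2,3,4,5}->{2,3,4,5}; Z {1,4,5}->{1,4}
pass 2: no change
Fixpoint after 2 passes: D(Z) = {1,4}

Answer: {1,4}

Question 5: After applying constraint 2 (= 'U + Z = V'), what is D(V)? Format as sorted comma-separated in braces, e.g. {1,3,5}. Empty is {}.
Answer: {2,3,4,5}

Derivation:
Constraint 1 (Z < V) on D(Z)={1,4,5} D(V)={1,2,3,4,5}: Z {1,4,5}->{1,4}; V {1,2,3,4,5}->{2,3,4,5}
Constraint 2 (U + Z = V) on D(U)={1,2,3,4} D(Z)={1,4} D(V)={2,3,4,5}: no change
So after constraint 2: D(V) = {2,3,4,5}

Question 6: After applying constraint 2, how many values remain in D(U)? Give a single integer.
Constraint 1 (Z < V) on D(Z)={1,4,5} D(V)={1,2,3,4,5}: Z {1,4,5}->{1,4}; V {1,2,3,4,5}->{2,3,4,5}
Constraint 2 (U + Z = V) on D(U)={1,2,3,4} D(Z)={1,4} D(V)={2,3,4,5}: no change
So after constraint 2: D(U)={1,2,3,4}, size = 4

Answer: 4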